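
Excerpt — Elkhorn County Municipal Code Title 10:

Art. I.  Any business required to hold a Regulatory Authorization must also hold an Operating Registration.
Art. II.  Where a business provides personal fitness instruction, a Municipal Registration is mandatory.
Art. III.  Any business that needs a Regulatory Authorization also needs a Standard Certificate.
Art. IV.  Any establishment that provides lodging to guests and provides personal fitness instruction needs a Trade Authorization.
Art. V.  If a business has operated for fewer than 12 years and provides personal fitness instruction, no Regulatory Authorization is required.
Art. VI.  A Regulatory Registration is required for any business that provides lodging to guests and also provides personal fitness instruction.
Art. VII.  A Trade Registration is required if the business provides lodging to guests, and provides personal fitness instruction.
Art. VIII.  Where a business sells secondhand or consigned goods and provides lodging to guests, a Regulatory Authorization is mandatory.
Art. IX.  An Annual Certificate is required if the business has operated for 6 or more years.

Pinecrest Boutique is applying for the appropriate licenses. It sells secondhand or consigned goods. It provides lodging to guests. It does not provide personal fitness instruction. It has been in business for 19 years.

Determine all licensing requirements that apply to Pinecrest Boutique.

Art. I. Regulatory Authorization is required → Operating Registration also required.
Art. II. does not provide personal fitness instruction → Municipal Registration not required.
Art. III. Regulatory Authorization is required → Standard Certificate also required.
Art. IV. provides lodging to guests; does not provide personal fitness instruction → Trade Authorization not required.
Art. V. years in business 19 ≥ 12; does not provide personal fitness instruction → Regulatory Authorization exemption does not apply.
Art. VI. provides lodging to guests; does not provide personal fitness instruction → Regulatory Registration not required.
Art. VII. provides lodging to guests; does not provide personal fitness instruction → Trade Registration not required.
Art. VIII. sells secondhand or consigned goods; provides lodging to guests → Regulatory Authorization required.
Art. IX. years in business 19 ≥ 6 → Annual Certificate required.

Annual Certificate, Operating Registration, Regulatory Authorization, Standard Certificate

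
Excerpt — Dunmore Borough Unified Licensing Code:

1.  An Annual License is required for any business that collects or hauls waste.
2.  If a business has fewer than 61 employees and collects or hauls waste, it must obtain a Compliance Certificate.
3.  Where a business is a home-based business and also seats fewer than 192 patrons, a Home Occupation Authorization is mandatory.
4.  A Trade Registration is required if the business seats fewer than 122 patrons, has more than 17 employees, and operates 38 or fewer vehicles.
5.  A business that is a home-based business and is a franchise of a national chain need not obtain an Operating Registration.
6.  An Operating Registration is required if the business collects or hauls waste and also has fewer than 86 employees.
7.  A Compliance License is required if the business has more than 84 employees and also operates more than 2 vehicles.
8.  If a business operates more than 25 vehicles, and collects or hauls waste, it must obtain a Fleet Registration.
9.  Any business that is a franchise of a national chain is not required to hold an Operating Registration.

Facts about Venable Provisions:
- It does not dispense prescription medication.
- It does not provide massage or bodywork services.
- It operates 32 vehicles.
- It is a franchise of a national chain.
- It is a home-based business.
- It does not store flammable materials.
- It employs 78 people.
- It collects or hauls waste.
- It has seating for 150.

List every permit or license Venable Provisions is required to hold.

Annual License, Fleet Registration, Home Occupation Authorization

1. collects or hauls waste → Annual License required.
2. employees 78 ≥ 61; collects or hauls waste → Compliance Certificate not required.
3. is a home-based business; seating 150 < 192 → Home Occupation Authorization required.
4. seating 150 ≥ 122; employees 78 > 17; vehicles 32 ≤ 38 → Trade Registration not required.
5. is a home-based business; is a franchise of a national chain → exempt from Operating Registration.
6. collects or hauls waste; employees 78 < 86 → Operating Registration required.
7. employees 78 ≤ 84; vehicles 32 > 2 → Compliance License not required.
8. vehicles 32 > 25; collects or hauls waste → Fleet Registration required.
9. is a franchise of a national chain → exempt from Operating Registration.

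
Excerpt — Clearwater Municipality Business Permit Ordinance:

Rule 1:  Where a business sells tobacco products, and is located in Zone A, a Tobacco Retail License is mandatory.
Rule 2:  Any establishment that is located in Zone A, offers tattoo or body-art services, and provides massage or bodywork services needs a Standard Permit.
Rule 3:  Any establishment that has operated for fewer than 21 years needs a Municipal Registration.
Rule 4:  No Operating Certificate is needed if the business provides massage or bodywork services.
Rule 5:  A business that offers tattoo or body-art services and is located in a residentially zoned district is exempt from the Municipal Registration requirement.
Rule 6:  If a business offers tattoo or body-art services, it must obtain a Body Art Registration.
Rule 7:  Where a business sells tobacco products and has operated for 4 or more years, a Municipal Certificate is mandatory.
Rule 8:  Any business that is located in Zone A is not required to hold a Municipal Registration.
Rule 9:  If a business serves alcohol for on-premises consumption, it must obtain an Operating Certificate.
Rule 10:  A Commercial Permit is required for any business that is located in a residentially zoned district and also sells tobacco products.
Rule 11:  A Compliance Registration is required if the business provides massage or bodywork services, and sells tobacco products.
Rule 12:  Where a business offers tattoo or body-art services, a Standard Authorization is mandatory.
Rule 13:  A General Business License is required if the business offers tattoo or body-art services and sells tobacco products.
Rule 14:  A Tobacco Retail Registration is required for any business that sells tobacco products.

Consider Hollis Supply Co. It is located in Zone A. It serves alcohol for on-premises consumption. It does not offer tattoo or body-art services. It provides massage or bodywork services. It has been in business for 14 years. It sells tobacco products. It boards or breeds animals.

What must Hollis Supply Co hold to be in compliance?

Compliance Registration, Municipal Certificate, Tobacco Retail License, Tobacco Retail Registration

Rule 1: sells tobacco products; is located in Zone A → Tobacco Retail License required.
Rule 2: is located in Zone A; does not offer tattoo or body-art services; provides massage or bodywork services → Standard Permit not required.
Rule 3: years in business 14 < 21 → Municipal Registration required.
Rule 4: provides massage or bodywork services → exempt from Operating Certificate.
Rule 5: does not offer tattoo or body-art services; is located in Zone A (not: is located in a residentially zoned district) → Municipal Registration exemption does not apply.
Rule 6: does not offer tattoo or body-art services → Body Art Registration not required.
Rule 7: sells tobacco products; years in business 14 ≥ 4 → Municipal Certificate required.
Rule 8: is located in Zone A → exempt from Municipal Registration.
Rule 9: serves alcohol for on-premises consumption → Operating Certificate required.
Rule 10: is located in Zone A (not: is located in a residentially zoned district); sells tobacco products → Commercial Permit not required.
Rule 11: provides massage or bodywork services; sells tobacco products → Compliance Registration required.
Rule 12: does not offer tattoo or body-art services → Standard Authorization not required.
Rule 13: does not offer tattoo or body-art services; sells tobacco products → General Business License not required.
Rule 14: sells tobacco products → Tobacco Retail Registration required.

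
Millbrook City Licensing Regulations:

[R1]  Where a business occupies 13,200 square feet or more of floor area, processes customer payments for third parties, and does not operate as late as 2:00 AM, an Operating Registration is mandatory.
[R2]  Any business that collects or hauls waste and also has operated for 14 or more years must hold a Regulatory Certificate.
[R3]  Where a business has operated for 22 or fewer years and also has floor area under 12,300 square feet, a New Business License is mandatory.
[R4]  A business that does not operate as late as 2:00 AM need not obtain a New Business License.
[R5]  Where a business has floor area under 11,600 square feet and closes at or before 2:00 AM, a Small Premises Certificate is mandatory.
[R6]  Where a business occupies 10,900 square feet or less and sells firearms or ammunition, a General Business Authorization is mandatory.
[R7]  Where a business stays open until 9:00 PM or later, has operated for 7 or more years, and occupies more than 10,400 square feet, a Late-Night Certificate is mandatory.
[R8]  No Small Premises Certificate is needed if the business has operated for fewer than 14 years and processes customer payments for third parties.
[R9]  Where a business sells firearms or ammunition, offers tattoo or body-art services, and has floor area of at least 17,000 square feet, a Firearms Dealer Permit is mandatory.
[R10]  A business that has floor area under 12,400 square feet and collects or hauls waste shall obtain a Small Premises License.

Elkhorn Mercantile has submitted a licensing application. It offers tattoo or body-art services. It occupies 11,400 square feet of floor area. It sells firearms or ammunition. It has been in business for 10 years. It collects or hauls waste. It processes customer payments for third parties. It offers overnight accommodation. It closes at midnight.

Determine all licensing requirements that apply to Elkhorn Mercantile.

[R1] floor area 11,400 square feet < 13,200 square feet; processes customer payments for third parties; closes midnight, at/before 2:00 AM → Operating Registration not required.
[R2] collects or hauls waste; years in business 10 < 14 → Regulatory Certificate not required.
[R3] years in business 10 ≤ 22; floor area 11,400 square feet < 12,300 square feet → New Business License required.
[R4] closes midnight, at/before 2:00 AM → exempt from New Business License.
[R5] floor area 11,400 square feet < 11,600 square feet; closes midnight, at/before 2:00 AM → Small Premises Certificate required.
[R6] floor area 11,400 square feet > 10,900 square feet; sells firearms or ammunition → General Business Authorization not required.
[R7] closes midnight, after 9:00 PM; years in business 10 ≥ 7; floor area 11,400 square feet > 10,400 square feet → Late-Night Certificate required.
[R8] years in business 10 < 14; processes customer payments for third parties → exempt from Small Premises Certificate.
[R9] sells firearms or ammunition; offers tattoo or body-art services; floor area 11,400 square feet < 17,000 square feet → Firearms Dealer Permit not required.
[R10] floor area 11,400 square feet < 12,400 square feet; collects or hauls waste → Small Premises License required.

Late-Night Certificate, Small Premises License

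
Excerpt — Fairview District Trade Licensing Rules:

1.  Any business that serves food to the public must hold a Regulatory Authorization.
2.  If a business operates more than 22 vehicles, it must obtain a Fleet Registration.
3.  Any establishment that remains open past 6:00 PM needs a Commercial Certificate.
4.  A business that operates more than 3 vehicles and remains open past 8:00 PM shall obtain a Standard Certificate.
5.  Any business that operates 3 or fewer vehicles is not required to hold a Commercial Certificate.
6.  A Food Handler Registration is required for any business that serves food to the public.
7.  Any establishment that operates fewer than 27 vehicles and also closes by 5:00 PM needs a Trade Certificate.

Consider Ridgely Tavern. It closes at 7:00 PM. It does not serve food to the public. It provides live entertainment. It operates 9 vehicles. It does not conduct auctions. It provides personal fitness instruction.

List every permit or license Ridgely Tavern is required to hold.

1. does not serve food to the public → Regulatory Authorization not required.
2. vehicles 9 ≤ 22 → Fleet Registration not required.
3. closes 7:00 PM, after 6:00 PM → Commercial Certificate required.
4. vehicles 9 > 3; closes 7:00 PM, at/before 8:00 PM → Standard Certificate not required.
5. vehicles 9 > 3 → Commercial Certificate exemption does not apply.
6. does not serve food to the public → Food Handler Registration not required.
7. vehicles 9 < 27; closes 7:00 PM, after 5:00 PM → Trade Certificate not required.

Commercial Certificate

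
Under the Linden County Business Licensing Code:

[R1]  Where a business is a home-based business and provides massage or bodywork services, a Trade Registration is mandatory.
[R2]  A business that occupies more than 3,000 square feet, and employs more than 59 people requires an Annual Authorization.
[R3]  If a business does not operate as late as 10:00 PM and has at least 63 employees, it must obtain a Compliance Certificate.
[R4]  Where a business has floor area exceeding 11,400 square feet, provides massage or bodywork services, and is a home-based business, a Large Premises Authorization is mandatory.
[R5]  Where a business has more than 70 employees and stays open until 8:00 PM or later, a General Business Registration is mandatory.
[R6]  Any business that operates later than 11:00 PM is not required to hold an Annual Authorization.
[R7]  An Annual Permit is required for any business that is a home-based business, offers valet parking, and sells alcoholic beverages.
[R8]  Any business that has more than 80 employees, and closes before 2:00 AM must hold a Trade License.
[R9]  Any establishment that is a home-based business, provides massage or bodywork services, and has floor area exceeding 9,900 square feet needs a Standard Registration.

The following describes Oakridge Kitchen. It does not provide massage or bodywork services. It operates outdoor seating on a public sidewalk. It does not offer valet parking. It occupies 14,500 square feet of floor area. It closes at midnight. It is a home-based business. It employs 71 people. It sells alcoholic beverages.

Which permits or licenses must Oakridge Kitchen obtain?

General Business Registration

[R1] is a home-based business; does not provide massage or bodywork services → Trade Registration not required.
[R2] floor area 14,500 square feet > 3,000 square feet; employees 71 > 59 → Annual Authorization required.
[R3] closes midnight, after 10:00 PM; employees 71 ≥ 63 → Compliance Certificate not required.
[R4] floor area 14,500 square feet > 11,400 square feet; does not provide massage or bodywork services; is a home-based business → Large Premises Authorization not required.
[R5] employees 71 > 70; closes midnight, after 8:00 PM → General Business Registration required.
[R6] closes midnight, after 11:00 PM → exempt from Annual Authorization.
[R7] is a home-based business; does not offer valet parking; sells alcoholic beverages → Annual Permit not required.
[R8] employees 71 ≤ 80; closes midnight, at/before 2:00 AM → Trade License not required.
[R9] is a home-based business; does not provide massage or bodywork services; floor area 14,500 square feet > 9,900 square feet → Standard Registration not required.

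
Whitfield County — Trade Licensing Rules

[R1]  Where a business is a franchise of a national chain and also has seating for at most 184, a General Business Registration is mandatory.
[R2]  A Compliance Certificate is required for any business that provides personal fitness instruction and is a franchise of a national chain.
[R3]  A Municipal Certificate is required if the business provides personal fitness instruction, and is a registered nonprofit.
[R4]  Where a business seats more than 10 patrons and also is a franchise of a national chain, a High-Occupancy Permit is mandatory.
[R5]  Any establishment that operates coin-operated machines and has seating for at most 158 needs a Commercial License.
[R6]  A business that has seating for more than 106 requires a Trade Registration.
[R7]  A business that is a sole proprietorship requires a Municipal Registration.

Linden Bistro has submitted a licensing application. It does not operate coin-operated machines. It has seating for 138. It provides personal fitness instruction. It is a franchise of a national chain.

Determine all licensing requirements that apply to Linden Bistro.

Compliance Certificate, General Business Registration, High-Occupancy Permit, Trade Registration

[R1] is a franchise of a national chain; seating 138 ≤ 184 → General Business Registration required.
[R2] provides personal fitness instruction; is a franchise of a national chain → Compliance Certificate required.
[R3] provides personal fitness instruction; is a franchise of a national chain (not: is a registered nonprofit) → Municipal Certificate not required.
[R4] seating 138 > 10; is a franchise of a national chain → High-Occupancy Permit required.
[R5] does not operate coin-operated machines; seating 138 ≤ 158 → Commercial License not required.
[R6] seating 138 > 106 → Trade Registration required.
[R7] is a franchise of a national chain (not: is a sole proprietorship) → Municipal Registration not required.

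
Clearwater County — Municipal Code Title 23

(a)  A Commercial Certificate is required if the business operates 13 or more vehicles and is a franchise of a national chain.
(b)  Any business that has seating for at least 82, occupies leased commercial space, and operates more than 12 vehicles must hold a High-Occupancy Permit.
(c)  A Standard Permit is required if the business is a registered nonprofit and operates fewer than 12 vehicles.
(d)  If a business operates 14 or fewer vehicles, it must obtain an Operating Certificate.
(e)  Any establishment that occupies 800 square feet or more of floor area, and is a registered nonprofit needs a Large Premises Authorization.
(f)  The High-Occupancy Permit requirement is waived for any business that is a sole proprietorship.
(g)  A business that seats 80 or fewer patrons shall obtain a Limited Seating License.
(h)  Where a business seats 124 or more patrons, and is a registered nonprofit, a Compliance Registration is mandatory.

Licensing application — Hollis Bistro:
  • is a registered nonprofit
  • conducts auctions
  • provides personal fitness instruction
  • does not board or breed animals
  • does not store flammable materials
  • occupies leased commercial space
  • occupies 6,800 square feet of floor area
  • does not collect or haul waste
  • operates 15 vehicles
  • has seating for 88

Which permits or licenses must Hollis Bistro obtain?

High-Occupancy Permit, Large Premises Authorization

(a) vehicles 15 ≥ 13; is a registered nonprofit (not: is a franchise of a national chain) → Commercial Certificate not required.
(b) seating 88 ≥ 82; occupies leased commercial space; vehicles 15 > 12 → High-Occupancy Permit required.
(c) is a registered nonprofit; vehicles 15 ≥ 12 → Standard Permit not required.
(d) vehicles 15 > 14 → Operating Certificate not required.
(e) floor area 6,800 square feet ≥ 800 square feet; is a registered nonprofit → Large Premises Authorization required.
(f) is a registered nonprofit (not: is a sole proprietorship) → High-Occupancy Permit exemption does not apply.
(g) seating 88 > 80 → Limited Seating License not required.
(h) seating 88 < 124; is a registered nonprofit → Compliance Registration not required.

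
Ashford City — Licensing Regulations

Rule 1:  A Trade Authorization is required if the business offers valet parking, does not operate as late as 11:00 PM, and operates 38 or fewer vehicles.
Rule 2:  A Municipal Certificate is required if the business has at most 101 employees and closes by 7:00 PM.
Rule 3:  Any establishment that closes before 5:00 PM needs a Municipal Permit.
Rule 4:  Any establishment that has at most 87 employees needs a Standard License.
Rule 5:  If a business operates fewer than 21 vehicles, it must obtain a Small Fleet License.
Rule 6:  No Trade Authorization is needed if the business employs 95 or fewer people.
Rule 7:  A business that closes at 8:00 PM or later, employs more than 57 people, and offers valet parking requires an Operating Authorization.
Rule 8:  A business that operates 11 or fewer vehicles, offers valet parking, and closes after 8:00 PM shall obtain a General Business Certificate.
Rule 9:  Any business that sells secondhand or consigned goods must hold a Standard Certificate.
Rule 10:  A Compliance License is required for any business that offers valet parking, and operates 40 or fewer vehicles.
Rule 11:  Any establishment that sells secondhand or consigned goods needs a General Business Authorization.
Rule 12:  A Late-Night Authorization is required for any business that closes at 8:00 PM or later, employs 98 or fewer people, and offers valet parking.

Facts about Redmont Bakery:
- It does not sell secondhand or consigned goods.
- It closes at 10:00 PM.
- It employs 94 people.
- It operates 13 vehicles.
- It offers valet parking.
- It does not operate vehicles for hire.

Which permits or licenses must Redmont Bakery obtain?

Rule 1: offers valet parking; closes 10:00 PM, at/before 11:00 PM; vehicles 13 ≤ 38 → Trade Authorization required.
Rule 2: employees 94 ≤ 101; closes 10:00 PM, after 7:00 PM → Municipal Certificate not required.
Rule 3: closes 10:00 PM, after 5:00 PM → Municipal Permit not required.
Rule 4: employees 94 > 87 → Standard License not required.
Rule 5: vehicles 13 < 21 → Small Fleet License required.
Rule 6: employees 94 ≤ 95 → exempt from Trade Authorization.
Rule 7: closes 10:00 PM, after 8:00 PM; employees 94 > 57; offers valet parking → Operating Authorization required.
Rule 8: vehicles 13 > 11; offers valet parking; closes 10:00 PM, after 8:00 PM → General Business Certificate not required.
Rule 9: does not sell secondhand or consigned goods → Standard Certificate not required.
Rule 10: offers valet parking; vehicles 13 ≤ 40 → Compliance License required.
Rule 11: does not sell secondhand or consigned goods → General Business Authorization not required.
Rule 12: closes 10:00 PM, after 8:00 PM; employees 94 ≤ 98; offers valet parking → Late-Night Authorization required.

Compliance License, Late-Night Authorization, Operating Authorization, Small Fleet License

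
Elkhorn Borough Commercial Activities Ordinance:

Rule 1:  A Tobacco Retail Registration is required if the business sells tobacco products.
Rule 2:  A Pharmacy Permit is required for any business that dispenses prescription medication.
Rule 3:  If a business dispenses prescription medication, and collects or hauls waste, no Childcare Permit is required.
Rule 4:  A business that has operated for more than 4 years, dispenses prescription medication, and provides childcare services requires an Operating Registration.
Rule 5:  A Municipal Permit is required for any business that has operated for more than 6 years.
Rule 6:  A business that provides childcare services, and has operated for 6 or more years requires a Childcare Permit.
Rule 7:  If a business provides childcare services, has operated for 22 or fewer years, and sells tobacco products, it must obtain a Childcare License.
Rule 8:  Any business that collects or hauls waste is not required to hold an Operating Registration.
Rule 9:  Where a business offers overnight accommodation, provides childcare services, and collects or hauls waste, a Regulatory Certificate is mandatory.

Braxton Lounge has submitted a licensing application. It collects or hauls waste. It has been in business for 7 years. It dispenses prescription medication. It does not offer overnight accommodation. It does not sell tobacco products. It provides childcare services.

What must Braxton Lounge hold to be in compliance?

Rule 1: does not sell tobacco products → Tobacco Retail Registration not required.
Rule 2: dispenses prescription medication → Pharmacy Permit required.
Rule 3: dispenses prescription medication; collects or hauls waste → exempt from Childcare Permit.
Rule 4: years in business 7 > 4; dispenses prescription medication; provides childcare services → Operating Registration required.
Rule 5: years in business 7 > 6 → Municipal Permit required.
Rule 6: provides childcare services; years in business 7 ≥ 6 → Childcare Permit required.
Rule 7: provides childcare services; years in business 7 ≤ 22; does not sell tobacco products → Childcare License not required.
Rule 8: collects or hauls waste → exempt from Operating Registration.
Rule 9: does not offer overnight accommodation; provides childcare services; collects or hauls waste → Regulatory Certificate not required.

Municipal Permit, Pharmacy Permit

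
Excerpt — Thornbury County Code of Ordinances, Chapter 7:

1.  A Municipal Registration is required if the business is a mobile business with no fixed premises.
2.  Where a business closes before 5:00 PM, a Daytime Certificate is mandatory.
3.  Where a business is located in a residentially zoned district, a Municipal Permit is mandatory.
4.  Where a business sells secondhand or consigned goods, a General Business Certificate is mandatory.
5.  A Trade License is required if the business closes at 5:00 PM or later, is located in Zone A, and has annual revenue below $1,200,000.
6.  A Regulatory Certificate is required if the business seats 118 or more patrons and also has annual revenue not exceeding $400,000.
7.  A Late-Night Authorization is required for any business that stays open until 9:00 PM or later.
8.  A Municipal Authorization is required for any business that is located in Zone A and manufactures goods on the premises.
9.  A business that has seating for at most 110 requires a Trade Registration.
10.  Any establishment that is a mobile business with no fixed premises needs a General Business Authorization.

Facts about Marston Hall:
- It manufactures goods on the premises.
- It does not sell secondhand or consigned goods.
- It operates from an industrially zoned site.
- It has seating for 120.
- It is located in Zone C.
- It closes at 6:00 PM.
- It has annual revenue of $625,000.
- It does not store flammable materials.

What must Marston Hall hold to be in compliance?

1. operates from an industrially zoned site (not: is a mobile business with no fixed premises) → Municipal Registration not required.
2. closes 6:00 PM, after 5:00 PM → Daytime Certificate not required.
3. is located in Zone C (not: is located in a residentially zoned district) → Municipal Permit not required.
4. does not sell secondhand or consigned goods → General Business Certificate not required.
5. closes 6:00 PM, after 5:00 PM; is located in Zone C (not: is located in Zone A); revenue $625,000 < $1,200,000 → Trade License not required.
6. seating 120 ≥ 118; revenue $625,000 > $400,000 → Regulatory Certificate not required.
7. closes 6:00 PM, at/before 9:00 PM → Late-Night Authorization not required.
8. is located in Zone C (not: is located in Zone A); manufactures goods on the premises → Municipal Authorization not required.
9. seating 120 > 110 → Trade Registration not required.
10. operates from an industrially zoned site (not: is a mobile business with no fixed premises) → General Business Authorization not required.

None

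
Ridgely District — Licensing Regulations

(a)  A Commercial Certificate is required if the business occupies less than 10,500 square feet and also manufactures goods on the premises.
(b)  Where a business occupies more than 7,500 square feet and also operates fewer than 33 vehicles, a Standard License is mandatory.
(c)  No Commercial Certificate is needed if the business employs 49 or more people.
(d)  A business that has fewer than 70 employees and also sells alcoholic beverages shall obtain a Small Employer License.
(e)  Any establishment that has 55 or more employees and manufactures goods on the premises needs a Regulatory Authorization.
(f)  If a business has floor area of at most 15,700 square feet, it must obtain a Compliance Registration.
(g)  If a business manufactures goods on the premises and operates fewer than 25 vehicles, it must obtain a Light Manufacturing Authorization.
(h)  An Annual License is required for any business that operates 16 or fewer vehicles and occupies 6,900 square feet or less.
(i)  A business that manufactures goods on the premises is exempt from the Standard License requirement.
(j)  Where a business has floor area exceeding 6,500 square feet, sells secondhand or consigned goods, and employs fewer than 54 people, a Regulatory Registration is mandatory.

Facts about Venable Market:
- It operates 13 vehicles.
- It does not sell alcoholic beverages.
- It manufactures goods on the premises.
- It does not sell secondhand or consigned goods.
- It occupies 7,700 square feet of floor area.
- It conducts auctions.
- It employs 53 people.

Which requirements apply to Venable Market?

(a) floor area 7,700 square feet < 10,500 square feet; manufactures goods on the premises → Commercial Certificate required.
(b) floor area 7,700 square feet > 7,500 square feet; vehicles 13 < 33 → Standard License required.
(c) employees 53 ≥ 49 → exempt from Commercial Certificate.
(d) employees 53 < 70; does not sell alcoholic beverages → Small Employer License not required.
(e) employees 53 < 55; manufactures goods on the premises → Regulatory Authorization not required.
(f) floor area 7,700 square feet ≤ 15,700 square feet → Compliance Registration required.
(g) manufactures goods on the premises; vehicles 13 < 25 → Light Manufacturing Authorization required.
(h) vehicles 13 ≤ 16; floor area 7,700 square feet > 6,900 square feet → Annual License not required.
(i) manufactures goods on the premises → exempt from Standard License.
(j) floor area 7,700 square feet > 6,500 square feet; does not sell secondhand or consigned goods; employees 53 < 54 → Regulatory Registration not required.

Compliance Registration, Light Manufacturing Authorization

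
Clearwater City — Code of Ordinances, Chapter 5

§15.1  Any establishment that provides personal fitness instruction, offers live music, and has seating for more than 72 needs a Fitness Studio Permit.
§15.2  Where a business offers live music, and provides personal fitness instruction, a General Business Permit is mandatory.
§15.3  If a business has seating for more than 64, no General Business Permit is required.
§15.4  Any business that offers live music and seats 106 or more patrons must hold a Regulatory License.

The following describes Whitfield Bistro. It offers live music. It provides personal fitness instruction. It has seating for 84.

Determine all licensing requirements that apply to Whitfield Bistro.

§15.1 provides personal fitness instruction; offers live music; seating 84 > 72 → Fitness Studio Permit required.
§15.2 offers live music; provides personal fitness instruction → General Business Permit required.
§15.3 seating 84 > 64 → exempt from General Business Permit.
§15.4 offers live music; seating 84 < 106 → Regulatory License not required.

Fitness Studio Permit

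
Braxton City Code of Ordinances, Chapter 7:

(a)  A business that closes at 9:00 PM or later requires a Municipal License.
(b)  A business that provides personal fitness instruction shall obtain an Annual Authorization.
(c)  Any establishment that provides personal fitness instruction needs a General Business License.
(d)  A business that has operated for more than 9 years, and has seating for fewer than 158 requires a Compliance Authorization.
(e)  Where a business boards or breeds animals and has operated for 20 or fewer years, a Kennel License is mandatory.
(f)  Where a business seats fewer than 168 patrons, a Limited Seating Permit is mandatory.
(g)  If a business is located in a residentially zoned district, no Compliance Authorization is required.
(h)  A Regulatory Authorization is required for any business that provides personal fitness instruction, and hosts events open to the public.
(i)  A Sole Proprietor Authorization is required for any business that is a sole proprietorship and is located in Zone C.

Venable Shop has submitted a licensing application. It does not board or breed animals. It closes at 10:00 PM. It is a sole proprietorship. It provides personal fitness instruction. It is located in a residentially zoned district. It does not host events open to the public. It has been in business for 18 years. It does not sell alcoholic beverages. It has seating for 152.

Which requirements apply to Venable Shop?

Annual Authorization, General Business License, Limited Seating Permit, Municipal License

(a) closes 10:00 PM, after 9:00 PM → Municipal License required.
(b) provides personal fitness instruction → Annual Authorization required.
(c) provides personal fitness instruction → General Business License required.
(d) years in business 18 > 9; seating 152 < 158 → Compliance Authorization required.
(e) does not board or breed animals; years in business 18 ≤ 20 → Kennel License not required.
(f) seating 152 < 168 → Limited Seating Permit required.
(g) is located in a residentially zoned district → exempt from Compliance Authorization.
(h) provides personal fitness instruction; does not host events open to the public → Regulatory Authorization not required.
(i) is a sole proprietorship; is located in a residentially zoned district (not: is located in Zone C) → Sole Proprietor Authorization not required.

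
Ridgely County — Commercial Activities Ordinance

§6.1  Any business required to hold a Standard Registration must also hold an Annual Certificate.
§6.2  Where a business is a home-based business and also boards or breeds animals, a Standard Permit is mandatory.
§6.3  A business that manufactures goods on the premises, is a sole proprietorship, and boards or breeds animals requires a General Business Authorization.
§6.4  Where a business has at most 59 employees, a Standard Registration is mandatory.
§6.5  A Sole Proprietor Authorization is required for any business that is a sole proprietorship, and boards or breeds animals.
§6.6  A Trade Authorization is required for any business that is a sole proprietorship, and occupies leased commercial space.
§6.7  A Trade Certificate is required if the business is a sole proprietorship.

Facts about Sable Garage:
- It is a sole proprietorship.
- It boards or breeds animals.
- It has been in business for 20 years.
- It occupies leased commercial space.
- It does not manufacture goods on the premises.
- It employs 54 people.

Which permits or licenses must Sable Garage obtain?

Annual Certificate, Sole Proprietor Authorization, Standard Registration, Trade Authorization, Trade Certificate

§6.1 Standard Registration is required → Annual Certificate also required.
§6.2 occupies leased commercial space (not: is a home-based business); boards or breeds animals → Standard Permit not required.
§6.3 does not manufacture goods on the premises; is a sole proprietorship; boards or breeds animals → General Business Authorization not required.
§6.4 employees 54 ≤ 59 → Standard Registration required.
§6.5 is a sole proprietorship; boards or breeds animals → Sole Proprietor Authorization required.
§6.6 is a sole proprietorship; occupies leased commercial space → Trade Authorization required.
§6.7 is a sole proprietorship → Trade Certificate required.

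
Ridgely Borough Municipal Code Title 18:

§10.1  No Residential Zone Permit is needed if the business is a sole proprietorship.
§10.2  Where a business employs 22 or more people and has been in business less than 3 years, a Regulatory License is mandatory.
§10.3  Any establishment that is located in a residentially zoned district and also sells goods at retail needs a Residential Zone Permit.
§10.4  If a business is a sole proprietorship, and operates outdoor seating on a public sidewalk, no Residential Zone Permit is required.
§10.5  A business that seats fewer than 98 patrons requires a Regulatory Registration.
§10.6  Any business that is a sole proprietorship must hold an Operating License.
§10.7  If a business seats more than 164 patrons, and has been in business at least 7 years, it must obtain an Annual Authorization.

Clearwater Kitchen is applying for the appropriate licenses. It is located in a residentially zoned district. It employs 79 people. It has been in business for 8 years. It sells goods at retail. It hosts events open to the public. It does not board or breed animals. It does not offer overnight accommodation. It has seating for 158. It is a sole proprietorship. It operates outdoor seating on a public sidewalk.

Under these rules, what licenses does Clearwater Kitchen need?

Operating License

§10.1 is a sole proprietorship → exempt from Residential Zone Permit.
§10.2 employees 79 ≥ 22; years in business 8 ≥ 3 → Regulatory License not required.
§10.3 is located in a residentially zoned district; sells goods at retail → Residential Zone Permit required.
§10.4 is a sole proprietorship; operates outdoor seating on a public sidewalk → exempt from Residential Zone Permit.
§10.5 seating 158 ≥ 98 → Regulatory Registration not required.
§10.6 is a sole proprietorship → Operating License required.
§10.7 seating 158 ≤ 164; years in business 8 ≥ 7 → Annual Authorization not required.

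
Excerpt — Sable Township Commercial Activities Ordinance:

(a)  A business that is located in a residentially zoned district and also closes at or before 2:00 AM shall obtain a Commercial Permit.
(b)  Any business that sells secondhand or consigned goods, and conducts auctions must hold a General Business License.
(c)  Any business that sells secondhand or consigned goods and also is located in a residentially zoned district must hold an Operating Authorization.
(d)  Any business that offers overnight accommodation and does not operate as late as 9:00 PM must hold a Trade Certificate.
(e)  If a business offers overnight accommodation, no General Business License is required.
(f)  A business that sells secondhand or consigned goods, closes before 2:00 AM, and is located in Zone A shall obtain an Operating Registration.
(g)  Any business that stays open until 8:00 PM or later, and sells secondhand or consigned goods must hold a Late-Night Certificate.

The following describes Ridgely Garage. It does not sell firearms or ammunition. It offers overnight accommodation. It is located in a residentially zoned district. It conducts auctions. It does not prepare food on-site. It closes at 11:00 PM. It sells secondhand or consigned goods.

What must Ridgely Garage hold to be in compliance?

Commercial Permit, Late-Night Certificate, Operating Authorization

(a) is located in a residentially zoned district; closes 11:00 PM, at/before 2:00 AM → Commercial Permit required.
(b) sells secondhand or consigned goods; conducts auctions → General Business License required.
(c) sells secondhand or consigned goods; is located in a residentially zoned district → Operating Authorization required.
(d) offers overnight accommodation; closes 11:00 PM, after 9:00 PM → Trade Certificate not required.
(e) offers overnight accommodation → exempt from General Business License.
(f) sells secondhand or consigned goods; closes 11:00 PM, at/before 2:00 AM; is located in a residentially zoned district (not: is located in Zone A) → Operating Registration not required.
(g) closes 11:00 PM, after 8:00 PM; sells secondhand or consigned goods → Late-Night Certificate required.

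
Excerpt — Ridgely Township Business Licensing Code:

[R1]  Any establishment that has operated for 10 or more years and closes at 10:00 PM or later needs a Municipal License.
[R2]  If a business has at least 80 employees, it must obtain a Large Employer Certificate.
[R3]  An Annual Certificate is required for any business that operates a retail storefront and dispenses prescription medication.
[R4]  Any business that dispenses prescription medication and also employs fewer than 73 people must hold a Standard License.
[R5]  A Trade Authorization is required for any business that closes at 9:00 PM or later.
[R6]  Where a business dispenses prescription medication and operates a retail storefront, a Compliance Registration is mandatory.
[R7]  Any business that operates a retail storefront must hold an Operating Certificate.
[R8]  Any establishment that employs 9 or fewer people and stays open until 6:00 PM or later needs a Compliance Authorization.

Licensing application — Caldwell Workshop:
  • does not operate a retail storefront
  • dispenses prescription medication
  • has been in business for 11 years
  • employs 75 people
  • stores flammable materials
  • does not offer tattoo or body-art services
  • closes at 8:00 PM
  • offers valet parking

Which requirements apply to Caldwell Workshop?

[R1] years in business 11 ≥ 10; closes 8:00 PM, at/before 10:00 PM → Municipal License not required.
[R2] employees 75 < 80 → Large Employer Certificate not required.
[R3] does not operate a retail storefront; dispenses prescription medication → Annual Certificate not required.
[R4] dispenses prescription medication; employees 75 ≥ 73 → Standard License not required.
[R5] closes 8:00 PM, at/before 9:00 PM → Trade Authorization not required.
[R6] dispenses prescription medication; does not operate a retail storefront → Compliance Registration not required.
[R7] does not operate a retail storefront → Operating Certificate not required.
[R8] employees 75 > 9; closes 8:00 PM, after 6:00 PM → Compliance Authorization not required.

None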